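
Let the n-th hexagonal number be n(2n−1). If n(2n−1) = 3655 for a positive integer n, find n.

Set n(2n−1) = 3655, giving 2n² − n − 3655 = 0.
The discriminant is 1 + 8·3655 = 29241, and √29241 = 171.
So n = (1 + 171) / 4 = 172/4 = 43.

43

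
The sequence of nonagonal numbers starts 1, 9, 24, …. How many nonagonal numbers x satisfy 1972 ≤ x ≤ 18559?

49

The n-th nonagonal number is n(7n−5)/2.
Smallest index with value ≥ 1972: n = 25 (giving 2125).
Largest index with value ≤ 18559: n = 73 (giving 18469).
Indices 25 through 73: 49 terms.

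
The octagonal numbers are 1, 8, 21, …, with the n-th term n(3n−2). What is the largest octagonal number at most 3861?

3816

Solve n(3n−2) ≤ 3861 for integer n.
n = 36 gives 3816 ≤ 3861, while n = 37 gives 4033 > 3861; so the answer is 3816.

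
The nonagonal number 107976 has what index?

Set n(7n−5)/2 = 107976, giving 7n² − 5n − 215952 = 0.
The discriminant is 25 + 56·107976 = 6046681, and √6046681 = 2459.
So n = (5 + 2459) / 14 = 2464/14 = 176.
Check: 176·(7·176 − 5)/2 = 107976. ✓

176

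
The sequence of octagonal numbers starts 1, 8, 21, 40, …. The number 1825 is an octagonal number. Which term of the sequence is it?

25

Set n(3n−2) = 1825, giving 3n² − 2n − 1825 = 0.
The discriminant is 4 + 12·1825 = 21904, and √21904 = 148.
So n = (2 + 148) / 6 = 150/6 = 25.
Check: 25·(3·25 − 2) = 1825. ✓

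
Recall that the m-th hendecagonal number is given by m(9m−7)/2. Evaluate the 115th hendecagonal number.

115·(9·115 − 7)/2 = 115·1028/2 = 115·514 = 59110.

59110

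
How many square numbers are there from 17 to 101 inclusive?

6

The n-th square number is n².
Smallest index with value ≥ 17: n = 5 (giving 25).
Largest index with value ≤ 101: n = 10 (giving 100).
Indices 5 through 10: 6 terms.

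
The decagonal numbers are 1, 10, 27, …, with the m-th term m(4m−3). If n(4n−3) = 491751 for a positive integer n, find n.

Set n(4n−3) = 491751, giving 4n² − 3n − 491751 = 0.
So n = (3 + 2805) / 8 = 2808/8 = 351.

351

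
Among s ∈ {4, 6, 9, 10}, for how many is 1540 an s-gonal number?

2

s = 4: P(4, 39) = 1521 and P(4, 40) = 1600; 1540 is not s-gonal.
s = 6: P(6, 28) = 1540. ✓
s = 9: P(9, 21) = 1491 and P(9, 22) = 1639; 1540 is not s-gonal.
s = 10: P(10, 20) = 1540. ✓
Hits: s ∈ {6, 10} → 2.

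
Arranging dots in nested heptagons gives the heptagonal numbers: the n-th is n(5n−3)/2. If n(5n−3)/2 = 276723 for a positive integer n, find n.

Set n(5n−3)/2 = 276723, giving 5n² − 3n − 553446 = 0.
The discriminant is 9 + 40·276723 = 11068929, and √11068929 = 3327.
So n = (3 + 3327) / 10 = 3330/10 = 333.

333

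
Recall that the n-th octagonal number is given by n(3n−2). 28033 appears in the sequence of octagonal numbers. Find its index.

Set n(3n−2) = 28033, giving 3n² − 2n − 28033 = 0.
So n = (2 + 580) / 6 = 582/6 = 97.

97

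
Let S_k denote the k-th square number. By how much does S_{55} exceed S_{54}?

n² − (n−1)² = 2n − 1, so 55² − 54² = 2·55 − 1 = 109.

109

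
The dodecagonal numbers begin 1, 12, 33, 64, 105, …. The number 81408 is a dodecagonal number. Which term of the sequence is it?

Set n(5n−4) = 81408, giving 5n² − 4n − 81408 = 0.
So n = (4 + 1276) / 10 = 1280/10 = 128.

128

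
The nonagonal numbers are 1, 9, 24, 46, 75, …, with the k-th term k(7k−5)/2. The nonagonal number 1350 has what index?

Set n(7n−5)/2 = 1350, giving 7n² − 5n − 2700 = 0.
The discriminant is 25 + 56·1350 = 75625, and √75625 = 275.
So n = (5 + 275) / 14 = 280/14 = 20.

20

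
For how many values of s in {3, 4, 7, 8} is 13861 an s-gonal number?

1

s = 3: P(3, 166) = 13861. ✓
s = 4: P(4, 117) = 13689 and P(4, 118) = 13924; 13861 is not s-gonal.
s = 7: P(7, 74) = 13579 and P(7, 75) = 13950; 13861 is not s-gonal.
s = 8: P(8, 68) = 13736 and P(8, 69) = 14145; 13861 is not s-gonal.
Hits: s ∈ {3} → 1.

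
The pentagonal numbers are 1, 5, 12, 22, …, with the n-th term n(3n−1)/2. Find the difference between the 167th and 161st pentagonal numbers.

167·(3·167 − 1)/2 = 41750 and 161·(3·161 − 1)/2 = 38801.
Difference: 41750 − 38801 = 2949.

2949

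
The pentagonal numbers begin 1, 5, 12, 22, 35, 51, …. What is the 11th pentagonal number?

176

The 11th pentagonal number is n(3n−1)/2 with n = 11.
11·(3·11 − 1)/2 = 11·32/2 = 11·16 = 176.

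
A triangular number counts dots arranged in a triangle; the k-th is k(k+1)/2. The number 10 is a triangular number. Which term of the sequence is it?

Set n(n+1)/2 = 10, giving n² + n − 20 = 0.
So n = (-1 + 9) / 2 = 8/2 = 4.

4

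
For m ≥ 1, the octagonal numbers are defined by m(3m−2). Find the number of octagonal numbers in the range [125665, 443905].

The n-th octagonal number is n(3n−2).
Smallest index with value ≥ 125665: n = 205 (giving 125665).
Largest index with value ≤ 443905: n = 385 (giving 443905).
Indices 205 through 385: 181 terms.

181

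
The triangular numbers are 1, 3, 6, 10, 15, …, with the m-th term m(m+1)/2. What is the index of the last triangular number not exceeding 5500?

104

Solve n(n+1)/2 ≤ 5500 for integer n.
n = 104 gives 5460 ≤ 5500, while n = 105 gives 5565 > 5500; so the answer is index 104.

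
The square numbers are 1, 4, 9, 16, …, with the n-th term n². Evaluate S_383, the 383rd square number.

146689

The 383rd square number is n² with n = 383.
383² = 146689.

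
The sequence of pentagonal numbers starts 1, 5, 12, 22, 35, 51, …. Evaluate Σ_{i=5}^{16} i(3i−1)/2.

Σ i(3i−1)/2 = (3Σi² − Σi) / 2 over i = 5..16.
Σi = 136 − 10 = 126 and Σi² = 1496 − 30 = 1466.
(3·1466 − 1·126) / 2 = 4272/2 = 2136.

2136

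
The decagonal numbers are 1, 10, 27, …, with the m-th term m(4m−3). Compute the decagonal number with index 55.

11935

The 55th decagonal number is n(4n−3) with n = 55.
55·(4·55 − 3) = 55·217 = 11935.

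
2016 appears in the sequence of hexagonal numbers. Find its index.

32

Set n(2n−1) = 2016, giving 2n² − n − 2016 = 0.
The discriminant is 1 + 8·2016 = 16129, and √16129 = 127.
So n = (1 + 127) / 4 = 128/4 = 32.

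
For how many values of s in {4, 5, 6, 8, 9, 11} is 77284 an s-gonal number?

1

s = 4: P(4, 278) = 77284. ✓
s = 5: P(5, 227) = 77180 and P(5, 228) = 77862; 77284 is not s-gonal.
s = 6: P(6, 196) = 76636 and P(6, 197) = 77421; 77284 is not s-gonal.
s = 8: P(8, 160) = 76480 and P(8, 161) = 77441; 77284 is not s-gonal.
s = 9: P(9, 148) = 76294 and P(9, 149) = 77331; 77284 is not s-gonal.
s = 11: P(11, 131) = 76766 and P(11, 132) = 77946; 77284 is not s-gonal.
Hits: s ∈ {4} → 1.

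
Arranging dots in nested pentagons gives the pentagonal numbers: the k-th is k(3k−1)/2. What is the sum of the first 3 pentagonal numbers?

Σ i(3i−1)/2 = (3Σi² − Σi) / 2 over i = 1..3.
Σi = 6 and Σi² = 14.
(3·14 − 1·6) / 2 = 36/2 = 18.

18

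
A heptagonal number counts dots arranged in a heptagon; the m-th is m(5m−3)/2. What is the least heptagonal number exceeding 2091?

2205

Solve n(5n−3)/2 > 2091 for integer n.
The largest n with value ≤ 2091 is 29 (since 2059 ≤ 2091 < 2205), so the first above is n = 30, value 2205.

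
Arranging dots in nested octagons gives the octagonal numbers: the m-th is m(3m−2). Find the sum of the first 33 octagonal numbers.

Σ i(3i−2) = 3Σi² − 2Σi over i = 1..33.
Σi = 561 and Σi² = 12529.
3·12529 − 2·561 = 36465.

36465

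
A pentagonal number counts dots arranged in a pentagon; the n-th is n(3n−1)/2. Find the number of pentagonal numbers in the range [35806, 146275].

The n-th pentagonal number is n(3n−1)/2.
Smallest index with value ≥ 35806: n = 155 (giving 35960).
Largest index with value ≤ 146275: n = 312 (giving 145860).
Indices 155 through 312: 158 terms.

158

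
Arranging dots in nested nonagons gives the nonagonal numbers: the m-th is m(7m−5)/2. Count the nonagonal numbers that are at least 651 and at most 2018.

11

The n-th nonagonal number is n(7n−5)/2.
Smallest index with value ≥ 651: n = 14 (giving 651).
Largest index with value ≤ 2018: n = 24 (giving 1956).
Indices 14 through 24: 11 terms.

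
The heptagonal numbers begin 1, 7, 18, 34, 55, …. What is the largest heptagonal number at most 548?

Solve n(5n−3)/2 ≤ 548 for integer n.
n = 15 gives 540 ≤ 548, while n = 16 gives 616 > 548; so the answer is 540.

540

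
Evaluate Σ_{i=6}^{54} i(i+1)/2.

27685

Σ i(i+1)/2 = (Σi² + Σi) / 2 over i = 6..54.
Σi = 1485 − 15 = 1470 and Σi² = 53955 − 55 = 53900.
(1·53900 + 1·1470) / 2 = 55370/2 = 27685.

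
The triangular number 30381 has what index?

Set n(n+1)/2 = 30381, giving n² + n − 60762 = 0.
So n = (-1 + 493) / 2 = 492/2 = 246.
Check: 246·247/2 = 30381. ✓

246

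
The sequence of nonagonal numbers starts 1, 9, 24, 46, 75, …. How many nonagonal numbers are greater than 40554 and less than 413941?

The n-th nonagonal number is n(7n−5)/2.
Smallest index with value > 40554: n = 109 (giving 41311).
Largest index with value < 413941: n = 344 (giving 413316).
Indices 109 through 344: 236 terms.

236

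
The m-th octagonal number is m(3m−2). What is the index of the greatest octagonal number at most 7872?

51

Solve n(3n−2) ≤ 7872 for integer n.
n = 51 gives 7701 ≤ 7872, while n = 52 gives 8008 > 7872; so the answer is index 51.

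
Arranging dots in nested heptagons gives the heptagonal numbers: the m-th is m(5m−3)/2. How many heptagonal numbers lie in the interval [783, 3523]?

20

The n-th heptagonal number is n(5n−3)/2.
Smallest index with value ≥ 783: n = 18 (giving 783).
Largest index with value ≤ 3523: n = 37 (giving 3367).
Indices 18 through 37: 20 terms.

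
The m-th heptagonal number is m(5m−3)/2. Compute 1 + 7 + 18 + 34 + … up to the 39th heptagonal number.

50180

Σ i(5i−3)/2 = (5Σi² − 3Σi) / 2 over i = 1..39.
Σi = 780 and Σi² = 20540.
(5·20540 − 3·780) / 2 = 100360/2 = 50180.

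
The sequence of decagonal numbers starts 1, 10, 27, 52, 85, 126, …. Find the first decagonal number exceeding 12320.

Solve n(4n−3) > 12320 for integer n.
The largest n with value ≤ 12320 is 55 (since 11935 ≤ 12320 < 12376), so the first above is n = 56, value 12376.

12376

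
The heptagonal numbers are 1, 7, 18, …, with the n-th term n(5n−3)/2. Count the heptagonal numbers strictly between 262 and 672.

The n-th heptagonal number is n(5n−3)/2.
Smallest index with value > 262: n = 11 (giving 286).
Largest index with value < 672: n = 16 (giving 616).
Indices 11 through 16: 6 terms.

6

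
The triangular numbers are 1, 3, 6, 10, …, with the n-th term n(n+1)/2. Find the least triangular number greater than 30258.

30381

Solve n(n+1)/2 > 30258 for integer n.
The largest n with value ≤ 30258 is 245 (since 30135 ≤ 30258 < 30381), so the first above is n = 246, value 30381.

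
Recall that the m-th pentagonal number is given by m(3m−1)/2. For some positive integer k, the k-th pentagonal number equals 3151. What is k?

46

Set n(3n−1)/2 = 3151, giving 3n² − n − 6302 = 0.
The discriminant is 1 + 24·3151 = 75625, and √75625 = 275.
So n = (1 + 275) / 6 = 276/6 = 46.
Check: 46·(3·46 − 1)/2 = 3151. ✓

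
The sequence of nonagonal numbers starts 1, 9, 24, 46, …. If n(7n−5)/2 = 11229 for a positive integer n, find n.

57

Set n(7n−5)/2 = 11229, giving 7n² − 5n − 22458 = 0.
The discriminant is 25 + 56·11229 = 628849, and √628849 = 793.
So n = (5 + 793) / 14 = 798/14 = 57.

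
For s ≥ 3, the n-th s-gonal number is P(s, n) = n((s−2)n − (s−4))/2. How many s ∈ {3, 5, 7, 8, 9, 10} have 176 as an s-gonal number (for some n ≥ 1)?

s = 3: P(3, 18) = 171 and P(3, 19) = 190; 176 is not s-gonal.
s = 5: P(5, 11) = 176. ✓
s = 7: P(7, 8) = 148 and P(7, 9) = 189; 176 is not s-gonal.
s = 8: P(8, 8) = 176. ✓
s = 9: P(9, 7) = 154 and P(9, 8) = 204; 176 is not s-gonal.
s = 10: P(10, 7) = 175 and P(10, 8) = 232; 176 is not s-gonal.
Hits: s ∈ {5, 8} → 2.

2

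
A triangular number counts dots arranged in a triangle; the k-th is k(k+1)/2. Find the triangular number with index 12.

78

The 12th triangular number is n(n+1)/2 with n = 12.
12·13/2 = 156/2 = 78.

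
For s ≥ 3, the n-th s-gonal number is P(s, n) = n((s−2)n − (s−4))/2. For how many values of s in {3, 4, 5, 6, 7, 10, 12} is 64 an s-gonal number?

s = 3: P(3, 10) = 55 and P(3, 11) = 66; 64 is not s-gonal.
s = 4: P(4, 8) = 64. ✓
s = 5: P(5, 6) = 51 and P(5, 7) = 70; 64 is not s-gonal.
s = 6: P(6, 5) = 45 and P(6, 6) = 66; 64 is not s-gonal.
s = 7: P(7, 5) = 55 and P(7, 6) = 81; 64 is not s-gonal.
s = 10: P(10, 4) = 52 and P(10, 5) = 85; 64 is not s-gonal.
s = 12: P(12, 4) = 64. ✓
Hits: s ∈ {4, 12} → 2.

2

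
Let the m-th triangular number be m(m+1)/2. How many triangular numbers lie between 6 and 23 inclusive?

The n-th triangular number is n(n+1)/2.
Smallest index with value ≥ 6: n = 3 (giving 6).
Largest index with value ≤ 23: n = 6 (giving 21).
Indices 3 through 6: 4 terms.

4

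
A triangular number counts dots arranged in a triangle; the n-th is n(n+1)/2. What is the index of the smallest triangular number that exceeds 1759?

59

Solve n(n+1)/2 > 1759 for integer n.
The largest n with value ≤ 1759 is 58 (since 1711 ≤ 1759 < 1770), so the first above is n = 59, value 1770.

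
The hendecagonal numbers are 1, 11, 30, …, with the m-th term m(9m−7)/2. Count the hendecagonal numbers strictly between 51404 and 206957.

The n-th hendecagonal number is n(9n−7)/2.
Smallest index with value > 51404: n = 108 (giving 52110).
Largest index with value < 206957: n = 214 (giving 205333).
Indices 108 through 214: 107 terms.

107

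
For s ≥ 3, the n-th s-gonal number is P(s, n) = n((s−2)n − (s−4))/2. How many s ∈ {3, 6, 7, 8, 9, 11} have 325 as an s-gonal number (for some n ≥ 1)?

s = 3: P(3, 25) = 325. ✓
s = 6: P(6, 13) = 325. ✓
s = 7: P(7, 11) = 286 and P(7, 12) = 342; 325 is not s-gonal.
s = 8: P(8, 10) = 280 and P(8, 11) = 341; 325 is not s-gonal.
s = 9: P(9, 10) = 325. ✓
s = 11: P(11, 8) = 260 and P(11, 9) = 333; 325 is not s-gonal.
Hits: s ∈ {3, 6, 9} → 3.

3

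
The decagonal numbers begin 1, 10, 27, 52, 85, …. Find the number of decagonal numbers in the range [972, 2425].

The n-th decagonal number is n(4n−3).
Smallest index with value ≥ 972: n = 16 (giving 976).
Largest index with value ≤ 2425: n = 25 (giving 2425).
Indices 16 through 25: 10 terms.

10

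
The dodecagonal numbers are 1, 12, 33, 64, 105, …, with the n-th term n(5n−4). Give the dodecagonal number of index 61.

18361

The 61st dodecagonal number is n(5n−4) with n = 61.
61·(5·61 − 4) = 61·301 = 18361.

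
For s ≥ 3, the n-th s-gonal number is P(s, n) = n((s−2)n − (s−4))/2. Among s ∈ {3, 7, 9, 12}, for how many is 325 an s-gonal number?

2

s = 3: P(3, 25) = 325. ✓
s = 7: P(7, 11) = 286 and P(7, 12) = 342; 325 is not s-gonal.
s = 9: P(9, 10) = 325. ✓
s = 12: P(12, 8) = 288 and P(12, 9) = 369; 325 is not s-gonal.
Hits: s ∈ {3, 9} → 2.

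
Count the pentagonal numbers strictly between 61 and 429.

The n-th pentagonal number is n(3n−1)/2.
Smallest index with value > 61: n = 7 (giving 70).
Largest index with value < 429: n = 17 (giving 425).
Indices 7 through 17: 11 terms.

11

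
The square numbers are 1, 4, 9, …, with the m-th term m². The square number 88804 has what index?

We need n² = 88804, so n = √88804 = 298.
Check: 298² = 88804. ✓

298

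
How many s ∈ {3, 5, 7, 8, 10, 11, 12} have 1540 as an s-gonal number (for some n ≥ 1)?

s = 3: P(3, 55) = 1540. ✓
s = 5: P(5, 32) = 1520 and P(5, 33) = 1617; 1540 is not s-gonal.
s = 7: P(7, 25) = 1525 and P(7, 26) = 1651; 1540 is not s-gonal.
s = 8: P(8, 22) = 1408 and P(8, 23) = 1541; 1540 is not s-gonal.
s = 10: P(10, 20) = 1540. ✓
s = 11: P(11, 18) = 1395 and P(11, 19) = 1558; 1540 is not s-gonal.
s = 12: P(12, 17) = 1377 and P(12, 18) = 1548; 1540 is not s-gonal.
Hits: s ∈ {3, 10} → 2.

2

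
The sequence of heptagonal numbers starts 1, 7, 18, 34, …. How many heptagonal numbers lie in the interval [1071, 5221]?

The n-th heptagonal number is n(5n−3)/2.
Smallest index with value ≥ 1071: n = 21 (giving 1071).
Largest index with value ≤ 5221: n = 46 (giving 5221).
Indices 21 through 46: 26 terms.

26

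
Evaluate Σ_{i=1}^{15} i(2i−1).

Σ i(2i−1) = 2Σi² − Σi over i = 1..15.
Σi = 120 and Σi² = 1240.
2·1240 − 1·120 = 2360.

2360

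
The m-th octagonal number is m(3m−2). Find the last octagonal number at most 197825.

197633

Solve n(3n−2) ≤ 197825 for integer n.
n = 257 gives 197633 ≤ 197825, while n = 258 gives 199176 > 197825; so the answer is 197633.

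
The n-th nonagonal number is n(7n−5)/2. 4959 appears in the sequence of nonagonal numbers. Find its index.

38

Set n(7n−5)/2 = 4959, giving 7n² − 5n − 9918 = 0.
The discriminant is 25 + 56·4959 = 277729, and √277729 = 527.
So n = (5 + 527) / 14 = 532/14 = 38.
Check: 38·(7·38 − 5)/2 = 4959. ✓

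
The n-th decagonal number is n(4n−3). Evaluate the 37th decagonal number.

5365

The 37th decagonal number is n(4n−3) with n = 37.
37·(4·37 − 3) = 37·145 = 5365.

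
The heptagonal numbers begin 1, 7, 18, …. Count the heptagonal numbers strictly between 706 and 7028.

The n-th heptagonal number is n(5n−3)/2.
Smallest index with value > 706: n = 18 (giving 783).
Largest index with value < 7028: n = 53 (giving 6943).
Indices 18 through 53: 36 terms.

36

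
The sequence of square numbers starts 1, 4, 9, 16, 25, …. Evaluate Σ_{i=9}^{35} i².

Σ_{i=9}^{35} i² = 14910 − 204 = 14706.

14706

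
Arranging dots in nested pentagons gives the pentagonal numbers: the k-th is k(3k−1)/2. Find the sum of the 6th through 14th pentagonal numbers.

1395

Σ i(3i−1)/2 = (3Σi² − Σi) / 2 over i = 6..14.
Σi = 105 − 15 = 90 and Σi² = 1015 − 55 = 960.
(3·960 − 1·90) / 2 = 2790/2 = 1395.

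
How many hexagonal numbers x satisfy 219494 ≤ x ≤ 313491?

The n-th hexagonal number is n(2n−1).
Smallest index with value ≥ 219494: n = 332 (giving 220116).
Largest index with value ≤ 313491: n = 396 (giving 313236).
Indices 332 through 396: 65 terms.

65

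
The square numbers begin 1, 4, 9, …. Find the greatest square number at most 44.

Solve n² ≤ 44 for integer n.
n = 6 gives 36 ≤ 44, while n = 7 gives 49 > 44; so the answer is 36.

36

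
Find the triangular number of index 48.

1176

48·49/2 = 2352/2 = 1176.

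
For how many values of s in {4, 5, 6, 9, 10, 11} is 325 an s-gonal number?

2

s = 4: P(4, 18) = 324 and P(4, 19) = 361; 325 is not s-gonal.
s = 5: P(5, 14) = 287 and P(5, 15) = 330; 325 is not s-gonal.
s = 6: P(6, 13) = 325. ✓
s = 9: P(9, 10) = 325. ✓
s = 10: P(10, 9) = 297 and P(10, 10) = 370; 325 is not s-gonal.
s = 11: P(11, 8) = 260 and P(11, 9) = 333; 325 is not s-gonal.
Hits: s ∈ {6, 9} → 2.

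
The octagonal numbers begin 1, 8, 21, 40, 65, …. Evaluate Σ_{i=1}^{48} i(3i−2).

111720

Σ i(3i−2) = 3Σi² − 2Σi over i = 1..48.
Σi = 1176 and Σi² = 38024.
3·38024 − 2·1176 = 111720.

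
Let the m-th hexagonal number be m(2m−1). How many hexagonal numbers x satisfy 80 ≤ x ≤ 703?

13

The n-th hexagonal number is n(2n−1).
Smallest index with value ≥ 80: n = 7 (giving 91).
Largest index with value ≤ 703: n = 19 (giving 703).
Indices 7 through 19: 13 terms.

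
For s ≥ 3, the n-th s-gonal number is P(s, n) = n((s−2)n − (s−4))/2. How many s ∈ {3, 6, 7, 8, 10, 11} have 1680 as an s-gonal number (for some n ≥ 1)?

s = 3: P(3, 57) = 1653 and P(3, 58) = 1711; 1680 is not s-gonal.
s = 6: P(6, 29) = 1653 and P(6, 30) = 1770; 1680 is not s-gonal.
s = 7: P(7, 26) = 1651 and P(7, 27) = 1782; 1680 is not s-gonal.
s = 8: P(8, 24) = 1680. ✓
s = 10: P(10, 20) = 1540 and P(10, 21) = 1701; 1680 is not s-gonal.
s = 11: P(11, 19) = 1558 and P(11, 20) = 1730; 1680 is not s-gonal.
Hits: s ∈ {8} → 1.

1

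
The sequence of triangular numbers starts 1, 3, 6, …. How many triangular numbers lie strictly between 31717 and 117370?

232

The n-th triangular number is n(n+1)/2.
Smallest index with value > 31717: n = 252 (giving 31878).
Largest index with value < 117370: n = 483 (giving 116886).
Indices 252 through 483: 232 terms.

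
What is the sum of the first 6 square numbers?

91

Σ_{i=1}^{6} i² = 6·7·13/6 = 91.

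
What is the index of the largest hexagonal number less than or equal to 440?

Solve n(2n−1) ≤ 440 for integer n.
n = 15 gives 435 ≤ 440, while n = 16 gives 496 > 440; so the answer is index 15.

15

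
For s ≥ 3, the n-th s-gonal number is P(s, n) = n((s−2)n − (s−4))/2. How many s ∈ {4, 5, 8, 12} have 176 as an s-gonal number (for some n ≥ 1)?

s = 4: P(4, 13) = 169 and P(4, 14) = 196; 176 is not s-gonal.
s = 5: P(5, 11) = 176. ✓
s = 8: P(8, 8) = 176. ✓
s = 12: P(12, 6) = 156 and P(12, 7) = 217; 176 is not s-gonal.
Hits: s ∈ {5, 8} → 2.

2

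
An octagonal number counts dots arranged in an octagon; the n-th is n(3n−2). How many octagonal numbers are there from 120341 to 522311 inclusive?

The n-th octagonal number is n(3n−2).
Smallest index with value ≥ 120341: n = 201 (giving 120801).
Largest index with value ≤ 522311: n = 417 (giving 520833).
Indices 201 through 417: 217 terms.

217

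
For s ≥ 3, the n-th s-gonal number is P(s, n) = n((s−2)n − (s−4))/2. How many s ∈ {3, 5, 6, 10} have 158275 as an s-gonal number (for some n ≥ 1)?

1

s = 3: P(3, 562) = 158203 and P(3, 563) = 158766; 158275 is not s-gonal.
s = 5: P(5, 325) = 158275. ✓
s = 6: P(6, 281) = 157641 and P(6, 282) = 158766; 158275 is not s-gonal.
s = 10: P(10, 199) = 157807 and P(10, 200) = 159400; 158275 is not s-gonal.
Hits: s ∈ {5} → 1.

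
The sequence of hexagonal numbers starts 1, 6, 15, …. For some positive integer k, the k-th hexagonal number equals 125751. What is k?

Set n(2n−1) = 125751, giving 2n² − n − 125751 = 0.
The discriminant is 1 + 8·125751 = 1006009, and √1006009 = 1003.
So n = (1 + 1003) / 4 = 1004/4 = 251.

251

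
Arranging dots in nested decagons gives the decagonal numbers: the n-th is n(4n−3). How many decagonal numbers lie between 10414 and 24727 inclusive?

28

The n-th decagonal number is n(4n−3).
Smallest index with value ≥ 10414: n = 52 (giving 10660).
Largest index with value ≤ 24727: n = 79 (giving 24727).
Indices 52 through 79: 28 terms.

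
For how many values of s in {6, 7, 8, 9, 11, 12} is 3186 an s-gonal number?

2

s = 6: P(6, 40) = 3160 and P(6, 41) = 3321; 3186 is not s-gonal.
s = 7: P(7, 36) = 3186. ✓
s = 8: P(8, 32) = 3008 and P(8, 33) = 3201; 3186 is not s-gonal.
s = 9: P(9, 30) = 3075 and P(9, 31) = 3286; 3186 is not s-gonal.
s = 11: P(11, 27) = 3186. ✓
s = 12: P(12, 25) = 3025 and P(12, 26) = 3276; 3186 is not s-gonal.
Hits: s ∈ {7, 11} → 2.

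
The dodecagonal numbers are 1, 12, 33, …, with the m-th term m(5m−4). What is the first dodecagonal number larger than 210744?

Solve n(5n−4) > 210744 for integer n.
The largest n with value ≤ 210744 is 205 (since 209305 ≤ 210744 < 211356), so the first above is n = 206, value 211356.

211356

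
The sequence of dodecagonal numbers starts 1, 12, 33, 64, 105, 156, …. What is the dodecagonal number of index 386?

The 386th dodecagonal number is n(5n−4) with n = 386.
386·(5·386 − 4) = 386·1926 = 743436.

743436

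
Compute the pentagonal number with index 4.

The 4th pentagonal number is n(3n−1)/2 with n = 4.
4·(3·4 − 1)/2 = 4·11/2 = 22.

22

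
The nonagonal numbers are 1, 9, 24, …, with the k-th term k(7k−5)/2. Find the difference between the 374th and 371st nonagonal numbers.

7815

374·(7·374 − 5)/2 = 488631 and 371·(7·371 − 5)/2 = 480816.
Difference: 488631 − 480816 = 7815.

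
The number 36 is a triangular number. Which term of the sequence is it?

8

Set n(n+1)/2 = 36, giving n² + n − 72 = 0.
The discriminant is 1 + 8·36 = 289, and √289 = 17.
So n = (-1 + 17) / 2 = 16/2 = 8.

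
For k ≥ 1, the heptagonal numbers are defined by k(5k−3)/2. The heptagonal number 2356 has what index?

Set n(5n−3)/2 = 2356, giving 5n² − 3n − 4712 = 0.
So n = (3 + 307) / 10 = 310/10 = 31.

31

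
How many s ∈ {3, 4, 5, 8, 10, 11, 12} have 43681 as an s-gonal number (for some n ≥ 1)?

s = 3: P(3, 295) = 43660 and P(3, 296) = 43956; 43681 is not s-gonal.
s = 4: P(4, 209) = 43681. ✓
s = 5: P(5, 170) = 43265 and P(5, 171) = 43776; 43681 is not s-gonal.
s = 8: P(8, 121) = 43681. ✓
s = 10: P(10, 104) = 42952 and P(10, 105) = 43785; 43681 is not s-gonal.
s = 11: P(11, 98) = 42875 and P(11, 99) = 43758; 43681 is not s-gonal.
s = 12: P(12, 93) = 42873 and P(12, 94) = 43804; 43681 is not s-gonal.
Hits: s ∈ {4, 8} → 2.

2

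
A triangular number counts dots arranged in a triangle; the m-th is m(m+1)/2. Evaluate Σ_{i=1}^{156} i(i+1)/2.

Σ i(i+1)/2 = (Σi² + Σi) / 2 over i = 1..156.
Σi = 12246 and Σi² = 1277666.
(1·1277666 + 1·12246) / 2 = 1289912/2 = 644956.

644956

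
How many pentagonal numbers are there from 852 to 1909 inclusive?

12

The n-th pentagonal number is n(3n−1)/2.
Smallest index with value ≥ 852: n = 24 (giving 852).
Largest index with value ≤ 1909: n = 35 (giving 1820).
Indices 24 through 35: 12 terms.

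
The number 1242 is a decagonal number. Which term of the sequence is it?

Set n(4n−3) = 1242, giving 4n² − 3n − 1242 = 0.
So n = (3 + 141) / 8 = 144/8 = 18.

18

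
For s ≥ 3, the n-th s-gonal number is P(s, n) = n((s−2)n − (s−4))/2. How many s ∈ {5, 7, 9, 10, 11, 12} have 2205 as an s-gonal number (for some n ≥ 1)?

1

s = 5: P(5, 38) = 2147 and P(5, 39) = 2262; 2205 is not s-gonal.
s = 7: P(7, 30) = 2205. ✓
s = 9: P(9, 25) = 2125 and P(9, 26) = 2301; 2205 is not s-gonal.
s = 10: P(10, 23) = 2047 and P(10, 24) = 2232; 2205 is not s-gonal.
s = 11: P(11, 22) = 2101 and P(11, 23) = 2300; 2205 is not s-gonal.
s = 12: P(12, 21) = 2121 and P(12, 22) = 2332; 2205 is not s-gonal.
Hits: s ∈ {7} → 1.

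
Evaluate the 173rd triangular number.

The 173rd triangular number is n(n+1)/2 with n = 173.
173·174/2 = 30102/2 = 15051.

15051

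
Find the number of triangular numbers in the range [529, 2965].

The n-th triangular number is n(n+1)/2.
Smallest index with value ≥ 529: n = 33 (giving 561).
Largest index with value ≤ 2965: n = 76 (giving 2926).
Indices 33 through 76: 44 terms.

44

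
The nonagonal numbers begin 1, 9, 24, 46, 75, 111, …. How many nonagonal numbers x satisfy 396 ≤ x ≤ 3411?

21

The n-th nonagonal number is n(7n−5)/2.
Smallest index with value ≥ 396: n = 11 (giving 396).
Largest index with value ≤ 3411: n = 31 (giving 3286).
Indices 11 through 31: 21 terms.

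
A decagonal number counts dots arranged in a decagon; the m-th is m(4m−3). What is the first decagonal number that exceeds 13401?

Solve n(4n−3) > 13401 for integer n.
The largest n with value ≤ 13401 is 58 (since 13282 ≤ 13401 < 13747), so the first above is n = 59, value 13747.

13747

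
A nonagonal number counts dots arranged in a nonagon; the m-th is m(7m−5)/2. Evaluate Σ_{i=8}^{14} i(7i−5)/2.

2870

Σ i(7i−5)/2 = (7Σi² − 5Σi) / 2 over i = 8..14.
Σi = 105 − 28 = 77 and Σi² = 1015 − 140 = 875.
(7·875 − 5·77) / 2 = 5740/2 = 2870.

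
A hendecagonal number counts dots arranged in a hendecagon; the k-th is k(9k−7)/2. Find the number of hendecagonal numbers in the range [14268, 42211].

The n-th hendecagonal number is n(9n−7)/2.
Smallest index with value ≥ 14268: n = 57 (giving 14421).
Largest index with value ≤ 42211: n = 97 (giving 42001).
Indices 57 through 97: 41 terms.

41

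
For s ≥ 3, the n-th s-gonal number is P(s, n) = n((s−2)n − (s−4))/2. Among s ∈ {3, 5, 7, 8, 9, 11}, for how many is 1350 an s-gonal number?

s = 3: P(3, 51) = 1326 and P(3, 52) = 1378; 1350 is not s-gonal.
s = 5: P(5, 30) = 1335 and P(5, 31) = 1426; 1350 is not s-gonal.
s = 7: P(7, 23) = 1288 and P(7, 24) = 1404; 1350 is not s-gonal.
s = 8: P(8, 21) = 1281 and P(8, 22) = 1408; 1350 is not s-gonal.
s = 9: P(9, 20) = 1350. ✓
s = 11: P(11, 17) = 1241 and P(11, 18) = 1395; 1350 is not s-gonal.
Hits: s ∈ {9} → 1.

1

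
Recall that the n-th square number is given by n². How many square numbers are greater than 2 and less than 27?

4

The n-th square number is n².
Smallest index with value > 2: n = 2 (giving 4).
Largest index with value < 27: n = 5 (giving 25).
Indices 2 through 5: 4 terms.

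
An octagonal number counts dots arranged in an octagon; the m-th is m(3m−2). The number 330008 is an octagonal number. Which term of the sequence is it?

Set n(3n−2) = 330008, giving 3n² − 2n − 330008 = 0.
The discriminant is 4 + 12·330008 = 3960100, and √3960100 = 1990.
So n = (2 + 1990) / 6 = 1992/6 = 332.

332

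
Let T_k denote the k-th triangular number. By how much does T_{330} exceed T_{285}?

330·331/2 = 54615 and 285·286/2 = 40755.
Difference: 54615 − 40755 = 13860.

13860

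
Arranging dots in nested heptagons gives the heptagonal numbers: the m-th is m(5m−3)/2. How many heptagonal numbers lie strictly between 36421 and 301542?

The n-th heptagonal number is n(5n−3)/2.
Smallest index with value > 36421: n = 122 (giving 37027).
Largest index with value < 301542: n = 347 (giving 300502).
Indices 122 through 347: 226 terms.

226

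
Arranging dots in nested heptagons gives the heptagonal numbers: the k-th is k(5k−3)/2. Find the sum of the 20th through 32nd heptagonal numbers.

21918

Σ i(5i−3)/2 = (5Σi² − 3Σi) / 2 over i = 20..32.
Σi = 528 − 190 = 338 and Σi² = 11440 − 2470 = 8970.
(5·8970 − 3·338) / 2 = 43836/2 = 21918.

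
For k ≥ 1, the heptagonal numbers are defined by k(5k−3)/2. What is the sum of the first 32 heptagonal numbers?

27808

Σ i(5i−3)/2 = (5Σi² − 3Σi) / 2 over i = 1..32.
Σi = 528 and Σi² = 11440.
(5·11440 − 3·528) / 2 = 55616/2 = 27808.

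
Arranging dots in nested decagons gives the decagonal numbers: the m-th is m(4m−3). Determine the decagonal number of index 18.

1242

The 18th decagonal number is n(4n−3) with n = 18.
18·(4·18 − 3) = 18·69 = 1242.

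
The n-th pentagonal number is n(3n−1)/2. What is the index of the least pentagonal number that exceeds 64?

Solve n(3n−1)/2 > 64 for integer n.
The largest n with value ≤ 64 is 6 (since 51 ≤ 64 < 70), so the first above is n = 7, value 70.

7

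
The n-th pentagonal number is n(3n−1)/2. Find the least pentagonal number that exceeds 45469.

Solve n(3n−1)/2 > 45469 for integer n.
The largest n with value ≤ 45469 is 174 (since 45327 ≤ 45469 < 45850), so the first above is n = 175, value 45850.

45850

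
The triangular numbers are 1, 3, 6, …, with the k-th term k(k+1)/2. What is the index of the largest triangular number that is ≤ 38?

8

Solve n(n+1)/2 ≤ 38 for integer n.
n = 8 gives 36 ≤ 38, while n = 9 gives 45 > 38; so the answer is index 8.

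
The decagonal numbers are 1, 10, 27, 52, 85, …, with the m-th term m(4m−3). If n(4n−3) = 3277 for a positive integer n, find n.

Set n(4n−3) = 3277, giving 4n² − 3n − 3277 = 0.
So n = (3 + 229) / 8 = 232/8 = 29.
Check: 29·(4·29 − 3) = 3277. ✓

29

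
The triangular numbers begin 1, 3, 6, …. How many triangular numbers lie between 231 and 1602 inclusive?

36

The n-th triangular number is n(n+1)/2.
Smallest index with value ≥ 231: n = 21 (giving 231).
Largest index with value ≤ 1602: n = 56 (giving 1596).
Indices 21 through 56: 36 terms.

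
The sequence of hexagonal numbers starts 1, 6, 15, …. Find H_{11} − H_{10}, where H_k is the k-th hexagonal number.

Consecutive hexagonal numbers differ by 4n − 3: here 4·11 − 3 = 41.

41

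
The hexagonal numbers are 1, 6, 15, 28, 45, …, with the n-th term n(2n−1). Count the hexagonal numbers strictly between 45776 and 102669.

The n-th hexagonal number is n(2n−1).
Smallest index with value > 45776: n = 152 (giving 46056).
Largest index with value < 102669: n = 226 (giving 101926).
Indices 152 through 226: 75 terms.

75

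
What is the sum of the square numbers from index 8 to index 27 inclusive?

Σ_{i=8}^{27} i² = 6930 − 140 = 6790.

6790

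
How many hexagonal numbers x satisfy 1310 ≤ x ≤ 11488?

51

The n-th hexagonal number is n(2n−1).
Smallest index with value ≥ 1310: n = 26 (giving 1326).
Largest index with value ≤ 11488: n = 76 (giving 11476).
Indices 26 through 76: 51 terms.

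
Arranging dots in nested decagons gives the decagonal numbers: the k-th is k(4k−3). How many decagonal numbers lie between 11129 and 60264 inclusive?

The n-th decagonal number is n(4n−3).
Smallest index with value ≥ 11129: n = 54 (giving 11502).
Largest index with value ≤ 60264: n = 123 (giving 60147).
Indices 54 through 123: 70 terms.

70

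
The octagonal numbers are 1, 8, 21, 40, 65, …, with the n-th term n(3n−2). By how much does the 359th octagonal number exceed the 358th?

Consecutive octagonal numbers differ by 6n − 5: here 6·359 − 5 = 2149.

2149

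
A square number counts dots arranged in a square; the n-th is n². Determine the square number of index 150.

22500

150² = 22500.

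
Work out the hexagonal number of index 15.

15·(2·15 − 1) = 15·29 = 435.

435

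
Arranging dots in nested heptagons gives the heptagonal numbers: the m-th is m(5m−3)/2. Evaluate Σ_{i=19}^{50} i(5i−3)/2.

100384

Σ i(5i−3)/2 = (5Σi² − 3Σi) / 2 over i = 19..50.
Σi = 1275 − 171 = 1104 and Σi² = 42925 − 2109 = 40816.
(5·40816 − 3·1104) / 2 = 200768/2 = 100384.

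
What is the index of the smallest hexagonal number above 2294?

Solve n(2n−1) > 2294 for integer n.
The largest n with value ≤ 2294 is 34 (since 2278 ≤ 2294 < 2415), so the first above is n = 35, value 2415.

35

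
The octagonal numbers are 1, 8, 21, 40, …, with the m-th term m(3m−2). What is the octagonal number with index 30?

The 30th octagonal number is n(3n−2) with n = 30.
30·(3·30 − 2) = 30·88 = 2640.

2640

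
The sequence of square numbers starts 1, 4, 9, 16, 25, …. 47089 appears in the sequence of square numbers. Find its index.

We need n² = 47089, so n = √47089 = 217.
Check: 217² = 47089. ✓

217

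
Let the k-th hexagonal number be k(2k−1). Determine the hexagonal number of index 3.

3·(2·3 − 1) = 3·5 = 15.

15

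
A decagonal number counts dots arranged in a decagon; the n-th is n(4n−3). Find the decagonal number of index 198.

The 198th decagonal number is n(4n−3) with n = 198.
198·(4·198 − 3) = 198·789 = 156222.

156222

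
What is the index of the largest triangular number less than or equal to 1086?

46

Solve n(n+1)/2 ≤ 1086 for integer n.
n = 46 gives 1081 ≤ 1086, while n = 47 gives 1128 > 1086; so the answer is index 46.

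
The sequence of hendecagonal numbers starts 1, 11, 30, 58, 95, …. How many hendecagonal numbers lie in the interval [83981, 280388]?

The n-th hendecagonal number is n(9n−7)/2.
Smallest index with value ≥ 83981: n = 137 (giving 83981).
Largest index with value ≤ 280388: n = 250 (giving 280375).
Indices 137 through 250: 114 terms.

114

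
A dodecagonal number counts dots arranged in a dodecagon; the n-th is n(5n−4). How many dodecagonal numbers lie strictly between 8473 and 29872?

36

The n-th dodecagonal number is n(5n−4).
Smallest index with value > 8473: n = 42 (giving 8652).
Largest index with value < 29872: n = 77 (giving 29337).
Indices 42 through 77: 36 terms.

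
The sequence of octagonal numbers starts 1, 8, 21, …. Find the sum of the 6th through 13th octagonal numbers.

Σ i(3i−2) = 3Σi² − 2Σi over i = 6..13.
Σi = 91 − 15 = 76 and Σi² = 819 − 55 = 764.
3·764 − 2·76 = 2140.

2140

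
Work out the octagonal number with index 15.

645

The 15th octagonal number is n(3n−2) with n = 15.
15·(3·15 − 2) = 15·43 = 645.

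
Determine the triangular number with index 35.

35·36/2 = 1260/2 = 630.

630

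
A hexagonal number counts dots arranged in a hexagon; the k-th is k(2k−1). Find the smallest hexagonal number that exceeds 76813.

Solve n(2n−1) > 76813 for integer n.
The largest n with value ≤ 76813 is 196 (since 76636 ≤ 76813 < 77421), so the first above is n = 197, value 77421.

77421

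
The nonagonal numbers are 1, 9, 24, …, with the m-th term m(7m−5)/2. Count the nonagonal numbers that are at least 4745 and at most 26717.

The n-th nonagonal number is n(7n−5)/2.
Smallest index with value ≥ 4745: n = 38 (giving 4959).
Largest index with value ≤ 26717: n = 87 (giving 26274).
Indices 38 through 87: 50 terms.

50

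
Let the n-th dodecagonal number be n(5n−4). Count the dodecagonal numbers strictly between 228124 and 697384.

The n-th dodecagonal number is n(5n−4).
Smallest index with value > 228124: n = 215 (giving 230265).
Largest index with value < 697384: n = 373 (giving 694153).
Indices 215 through 373: 159 terms.

159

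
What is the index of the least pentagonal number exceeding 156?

Solve n(3n−1)/2 > 156 for integer n.
The largest n with value ≤ 156 is 10 (since 145 ≤ 156 < 176), so the first above is n = 11, value 176.

11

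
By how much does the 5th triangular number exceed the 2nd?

5·6/2 = 15 and 2·3/2 = 3.
Difference: 15 − 3 = 12.

12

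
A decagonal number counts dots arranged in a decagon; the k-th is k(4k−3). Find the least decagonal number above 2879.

3052

Solve n(4n−3) > 2879 for integer n.
The largest n with value ≤ 2879 is 27 (since 2835 ≤ 2879 < 3052), so the first above is n = 28, value 3052.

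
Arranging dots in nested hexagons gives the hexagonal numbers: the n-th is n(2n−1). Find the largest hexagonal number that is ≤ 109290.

Solve n(2n−1) ≤ 109290 for integer n.
n = 234 gives 109278 ≤ 109290, while n = 235 gives 110215 > 109290; so the answer is 109278.

109278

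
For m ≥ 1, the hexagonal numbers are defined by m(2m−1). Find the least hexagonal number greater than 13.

15

Solve n(2n−1) > 13 for integer n.
The largest n with value ≤ 13 is 2 (since 6 ≤ 13 < 15), so the first above is n = 3, value 15.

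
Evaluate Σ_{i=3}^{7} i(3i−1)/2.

190

Σ i(3i−1)/2 = (3Σi² − Σi) / 2 over i = 3..7.
Σi = 28 − 3 = 25 and Σi² = 140 − 5 = 135.
(3·135 − 1·25) / 2 = 380/2 = 190.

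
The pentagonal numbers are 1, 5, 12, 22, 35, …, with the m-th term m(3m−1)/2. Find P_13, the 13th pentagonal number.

The 13th pentagonal number is n(3n−1)/2 with n = 13.
13·(3·13 − 1)/2 = 13·38/2 = 13·19 = 247.

247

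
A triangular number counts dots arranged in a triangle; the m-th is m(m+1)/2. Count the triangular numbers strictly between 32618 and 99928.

The n-th triangular number is n(n+1)/2.
Smallest index with value > 32618: n = 255 (giving 32640).
Largest index with value < 99928: n = 446 (giving 99681).
Indices 255 through 446: 192 terms.

192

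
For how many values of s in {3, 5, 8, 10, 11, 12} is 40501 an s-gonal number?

1

s = 3: P(3, 284) = 40470 and P(3, 285) = 40755; 40501 is not s-gonal.
s = 5: P(5, 164) = 40262 and P(5, 165) = 40755; 40501 is not s-gonal.
s = 8: P(8, 116) = 40136 and P(8, 117) = 40833; 40501 is not s-gonal.
s = 10: P(10, 101) = 40501. ✓
s = 11: P(11, 95) = 40280 and P(11, 96) = 41136; 40501 is not s-gonal.
s = 12: P(12, 90) = 40140 and P(12, 91) = 41041; 40501 is not s-gonal.
Hits: s ∈ {10} → 1.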